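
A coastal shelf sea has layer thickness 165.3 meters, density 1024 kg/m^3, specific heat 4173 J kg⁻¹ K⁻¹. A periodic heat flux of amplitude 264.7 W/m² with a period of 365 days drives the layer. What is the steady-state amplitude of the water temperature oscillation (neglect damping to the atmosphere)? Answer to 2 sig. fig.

Areal heat capacity C = ρ c_p D = 1024 × 4173 × 165.3 = 7.06×10^8 J/(m^2 K).
Angular frequency ω = 2π / T = 2π / 3.15×10^7 s = 1.99×10^-7 s⁻¹.
Cω = 7.06×10^8 × 1.99×10^-7 = 141 W/(m²·K).
Amplitude A = F₀ / (Cω) = 264.7 / 141 = 1.88 K.

1.9 K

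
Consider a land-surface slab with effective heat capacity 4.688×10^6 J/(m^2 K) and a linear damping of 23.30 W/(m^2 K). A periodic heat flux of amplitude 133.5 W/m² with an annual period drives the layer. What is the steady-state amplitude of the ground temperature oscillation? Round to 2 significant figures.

Areal heat capacity C = 4.688×10^6 J/(m^2 K) (given).
Angular frequency ω = 2π / T = 2π / 3.15×10^7 s = 1.99×10^-7 s⁻¹.
√((Cω)² + λ²) = √((0.934)² + 23.30²) = 23.3 W/(m²·K).
Amplitude A = F₀ / √((Cω)²+λ²) = 133.5 / 23.3 = 5.73 K.

5.7 K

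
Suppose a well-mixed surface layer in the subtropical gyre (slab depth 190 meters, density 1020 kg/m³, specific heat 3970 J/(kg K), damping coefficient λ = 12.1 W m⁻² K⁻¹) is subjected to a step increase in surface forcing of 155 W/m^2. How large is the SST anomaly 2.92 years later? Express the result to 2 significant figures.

Areal heat capacity C = ρ c_p D = 1020 × 3970 × 190 = 7.69×10^8 J/(m^2 K).
τ = C / λ = 7.69×10^8 / 12.1 = 6.36×10^7 s.
Equilibrium anomaly ΔT_eq = F / λ = 155 / 12.1 = 12.8 K.
t = 2.92 years = 9.21×10^7 s, so t/τ = 1.45.
ΔT(t) = ΔT_eq (1 − e^(−t/τ)) = 12.8 × (1 − e^−1.45) = 9.80 K.

9.8 K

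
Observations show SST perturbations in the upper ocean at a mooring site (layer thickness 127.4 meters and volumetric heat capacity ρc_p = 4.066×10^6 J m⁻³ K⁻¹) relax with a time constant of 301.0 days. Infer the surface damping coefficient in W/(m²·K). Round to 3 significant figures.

19.9

Areal heat capacity C = ρc_p × D = 4.066×10^6 × 127.4 = 5.18×10^8 J/(m^2 K).
τ = 301.0 days = 2.60×10^7 s.
λ = C / τ = 5.18×10^8 / 2.60×10^7 = 19.9 W/(m²·K).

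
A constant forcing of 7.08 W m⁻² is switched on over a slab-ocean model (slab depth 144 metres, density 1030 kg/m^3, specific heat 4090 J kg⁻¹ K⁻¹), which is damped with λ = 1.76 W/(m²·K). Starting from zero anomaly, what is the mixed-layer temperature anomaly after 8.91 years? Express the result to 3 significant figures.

Areal heat capacity C = ρ c_p D = 1030 × 4090 × 144 = 6.07×10^8 J m⁻² K⁻¹.
τ = C / λ = 6.07×10^8 / 1.76 = 3.45×10^8 s.
Equilibrium anomaly ΔT_eq = F / λ = 7.08 / 1.76 = 4.02 K.
t = 8.91 years = 2.81×10^8 s, so t/τ = 0.816.
ΔT(t) = ΔT_eq (1 − e^(−t/τ)) = 4.02 × (1 − e^−0.816) = 2.24 K.

2.24 K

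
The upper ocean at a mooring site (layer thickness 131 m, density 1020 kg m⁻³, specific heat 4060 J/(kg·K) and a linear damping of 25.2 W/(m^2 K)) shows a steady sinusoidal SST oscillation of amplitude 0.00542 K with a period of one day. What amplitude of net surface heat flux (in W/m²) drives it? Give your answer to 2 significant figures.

210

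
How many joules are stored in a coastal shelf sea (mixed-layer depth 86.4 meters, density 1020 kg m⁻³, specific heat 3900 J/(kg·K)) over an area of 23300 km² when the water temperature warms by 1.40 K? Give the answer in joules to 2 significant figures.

1.1×10^19 J

Areal heat capacity C = ρ c_p D = 1020 × 3900 × 86.4 = 3.44×10^8 J/(m²·K).
Heat per unit area: q = C ΔT = 3.44×10^8 × 1.40 = 4.81×10^8 J/m².
Total heat: Q = q × A = 4.81×10^8 × (23300 × 10⁶ m²) = 1.12×10^19 J.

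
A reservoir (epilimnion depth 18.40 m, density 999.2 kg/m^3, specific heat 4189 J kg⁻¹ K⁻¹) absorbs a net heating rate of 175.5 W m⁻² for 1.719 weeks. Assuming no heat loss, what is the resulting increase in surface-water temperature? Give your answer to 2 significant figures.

2.4 K

Areal heat capacity C = ρ c_p D = 999.2 × 4189 × 18.40 = 7.70×10^7 J/(m²·K).
Net heat input Q = F Δt = 175.5 × (1.719 weeks × 6.048×10^5 s/week) = 1.82×10^8 J/m².
ΔT = Q / C = 1.82×10^8 / 7.70×10^7 = 2.37 K.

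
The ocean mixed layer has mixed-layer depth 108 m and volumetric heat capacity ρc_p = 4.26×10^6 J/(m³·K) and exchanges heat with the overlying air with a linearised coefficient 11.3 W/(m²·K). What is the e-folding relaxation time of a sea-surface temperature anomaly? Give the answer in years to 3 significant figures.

1.29 years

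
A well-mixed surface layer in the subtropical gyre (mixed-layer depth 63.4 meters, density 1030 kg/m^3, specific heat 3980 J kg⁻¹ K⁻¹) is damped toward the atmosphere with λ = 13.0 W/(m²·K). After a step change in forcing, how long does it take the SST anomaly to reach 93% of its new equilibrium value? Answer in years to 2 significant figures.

Areal heat capacity C = ρ c_p D = 1030 × 3980 × 63.4 = 2.60×10^8 J/(m^2 K).
τ = C / λ = 2.60×10^8 / 13.0 = 2.00×10^7 s.
Fraction reached: 1 − e^(−t/τ) = 0.93 ⇒ t = −τ ln(1 − 0.93) = τ × 2.66.
t = 5.32×10^7 s = 1.68 years.

1.7 years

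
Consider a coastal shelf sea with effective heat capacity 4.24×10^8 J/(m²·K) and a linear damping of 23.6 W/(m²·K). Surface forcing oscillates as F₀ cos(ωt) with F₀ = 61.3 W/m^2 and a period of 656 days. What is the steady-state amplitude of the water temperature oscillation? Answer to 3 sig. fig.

Areal heat capacity C = 4.24×10^8 J/(m²·K) (given).
Angular frequency ω = 2π / T = 2π / 5.67×10^7 s = 1.11×10^-7 s⁻¹.
√((Cω)² + λ²) = √((47.0)² + 23.6²) = 52.6 W/(m²·K).
Amplitude A = F₀ / √((Cω)²+λ²) = 61.3 / 52.6 = 1.17 K.

1.17 K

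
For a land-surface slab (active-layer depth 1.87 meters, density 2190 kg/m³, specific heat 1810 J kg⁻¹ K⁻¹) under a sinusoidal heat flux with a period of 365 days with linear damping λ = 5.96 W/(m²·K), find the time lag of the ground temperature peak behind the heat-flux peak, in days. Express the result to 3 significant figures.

14.1 days

Areal heat capacity C = ρ c_p D = 2190 × 1810 × 1.87 = 7.41×10^6 J/(m²·K).
ω = 2π / 3.15×10^7 s = 1.99×10^-7 s⁻¹.
Phase lag φ = arctan(Cω/λ) = arctan(1.48/5.96) = 0.243 rad.
Time lag = φ / ω = 0.243 / 1.99×10^-7 = 1.22×10^6 s = 14.1 days.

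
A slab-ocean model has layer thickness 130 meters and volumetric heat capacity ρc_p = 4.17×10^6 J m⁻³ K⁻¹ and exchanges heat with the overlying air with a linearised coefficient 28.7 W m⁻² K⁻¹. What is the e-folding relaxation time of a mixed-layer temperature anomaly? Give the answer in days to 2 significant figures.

Areal heat capacity C = ρc_p × D = 4.17×10^6 × 130 = 5.42×10^8 J/(m²·K).
Relaxation time τ = C / λ = 5.42×10^8 / 28.7 = 1.89×10^7 s.
In days: 1.89×10^7 s / (86400 s/day) = 219 days.

220 days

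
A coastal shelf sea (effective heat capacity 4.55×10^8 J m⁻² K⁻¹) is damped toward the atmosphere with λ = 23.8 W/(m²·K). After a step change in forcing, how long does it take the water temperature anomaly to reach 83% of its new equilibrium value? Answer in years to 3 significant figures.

1.07 years

Areal heat capacity C = 4.55×10^8 J m⁻² K⁻¹ (given).
τ = C / λ = 4.55×10^8 / 23.8 = 1.91×10^7 s.
Fraction reached: 1 − e^(−t/τ) = 0.83 ⇒ t = −τ ln(1 − 0.83) = τ × 1.77.
t = 3.39×10^7 s = 1.07 years.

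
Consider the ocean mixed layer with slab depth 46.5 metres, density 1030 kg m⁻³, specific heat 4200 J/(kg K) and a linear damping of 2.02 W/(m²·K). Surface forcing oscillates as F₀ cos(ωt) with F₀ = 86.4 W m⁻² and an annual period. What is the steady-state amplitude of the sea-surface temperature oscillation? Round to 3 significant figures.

Areal heat capacity C = ρ c_p D = 1030 × 4200 × 46.5 = 2.01×10^8 J/(m^2 K).
Angular frequency ω = 2π / T = 2π / 3.15×10^7 s = 1.99×10^-7 s⁻¹.
√((Cω)² + λ²) = √((40.1)² + 2.02²) = 40.1 W/(m²·K).
Amplitude A = F₀ / √((Cω)²+λ²) = 86.4 / 40.1 = 2.15 K.

2.15 K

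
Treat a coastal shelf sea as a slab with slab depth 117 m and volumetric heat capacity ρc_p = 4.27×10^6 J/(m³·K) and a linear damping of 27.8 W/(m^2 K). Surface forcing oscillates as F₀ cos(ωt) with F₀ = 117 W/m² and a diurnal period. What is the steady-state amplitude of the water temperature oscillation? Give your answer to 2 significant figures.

Areal heat capacity C = ρc_p × D = 4.27×10^6 × 117 = 5.00×10^8 J/(m²·K).
Angular frequency ω = 2π / T = 2π / 86400 s = 7.27×10^-5 s⁻¹.
√((Cω)² + λ²) = √((36300)² + 27.8²) = 36300 W/(m²·K).
Amplitude A = F₀ / √((Cω)²+λ²) = 117 / 36300 = 0.00322 K.

0.0032 K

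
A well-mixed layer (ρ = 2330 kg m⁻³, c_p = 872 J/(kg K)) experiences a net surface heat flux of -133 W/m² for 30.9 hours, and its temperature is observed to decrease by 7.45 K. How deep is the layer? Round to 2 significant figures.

0.98 m

Heat input Q = F Δt = -133 × 1.11×10^5 s = -1.48×10^7 J/m².
Required areal heat capacity C = Q / ΔT = 1.99×10^6 J/(m²·K).
Depth D = C / (ρ c_p) = 1.99×10^6 / (2330 × 872) = 0.977 m.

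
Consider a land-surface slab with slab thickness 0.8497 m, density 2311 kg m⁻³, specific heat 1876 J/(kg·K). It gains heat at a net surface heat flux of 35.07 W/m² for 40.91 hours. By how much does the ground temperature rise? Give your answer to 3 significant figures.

Areal heat capacity C = ρ c_p D = 2311 × 1876 × 0.8497 = 3.68×10^6 J m⁻² K⁻¹.
Net heat input Q = F Δt = 35.07 × (40.91 hours × 3600 s/hour) = 5.16×10^6 J/m².
ΔT = Q / C = 5.16×10^6 / 3.68×10^6 = 1.40 K.

1.40 K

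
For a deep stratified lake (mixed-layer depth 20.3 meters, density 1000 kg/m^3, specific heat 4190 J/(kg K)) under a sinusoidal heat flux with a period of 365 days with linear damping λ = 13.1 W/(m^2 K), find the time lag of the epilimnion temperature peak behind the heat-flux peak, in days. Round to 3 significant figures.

Areal heat capacity C = ρ c_p D = 1000 × 4190 × 20.3 = 8.51×10^7 J m⁻² K⁻¹.
ω = 2π / 3.15×10^7 s = 1.99×10^-7 s⁻¹.
Phase lag φ = arctan(Cω/λ) = arctan(16.9/13.1) = 0.913 rad.
Time lag = φ / ω = 0.913 / 1.99×10^-7 = 4.58×10^6 s = 53.0 days.

53.0 days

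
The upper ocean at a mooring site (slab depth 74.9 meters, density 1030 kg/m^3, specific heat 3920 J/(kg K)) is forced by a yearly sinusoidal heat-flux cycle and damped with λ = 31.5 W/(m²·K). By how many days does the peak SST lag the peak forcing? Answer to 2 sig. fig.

63 days

Areal heat capacity C = ρ c_p D = 1030 × 3920 × 74.9 = 3.02×10^8 J/(m²·K).
ω = 2π / 3.15×10^7 s = 1.99×10^-7 s⁻¹.
Phase lag φ = arctan(Cω/λ) = arctan(60.3/31.5) = 1.09 rad.
Time lag = φ / ω = 1.09 / 1.99×10^-7 = 5.47×10^6 s = 63.3 days.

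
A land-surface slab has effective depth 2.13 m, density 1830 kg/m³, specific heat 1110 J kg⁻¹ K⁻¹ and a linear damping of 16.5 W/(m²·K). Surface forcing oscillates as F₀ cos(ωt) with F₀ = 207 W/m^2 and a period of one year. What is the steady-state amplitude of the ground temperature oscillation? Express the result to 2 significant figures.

13 K

Areal heat capacity C = ρ c_p D = 1830 × 1110 × 2.13 = 4.33×10^6 J/(m^2 K).
Angular frequency ω = 2π / T = 2π / 3.15×10^7 s = 1.99×10^-7 s⁻¹.
√((Cω)² + λ²) = √((0.862)² + 16.5²) = 16.5 W/(m²·K).
Amplitude A = F₀ / √((Cω)²+λ²) = 207 / 16.5 = 12.5 K.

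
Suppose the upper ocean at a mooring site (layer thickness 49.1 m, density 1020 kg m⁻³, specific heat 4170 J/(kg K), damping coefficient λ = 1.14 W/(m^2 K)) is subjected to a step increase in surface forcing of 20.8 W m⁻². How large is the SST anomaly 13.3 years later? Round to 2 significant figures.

Areal heat capacity C = ρ c_p D = 1020 × 4170 × 49.1 = 2.09×10^8 J/(m²·K).
τ = C / λ = 2.09×10^8 / 1.14 = 1.83×10^8 s.
Equilibrium anomaly ΔT_eq = F / λ = 20.8 / 1.14 = 18.2 K.
t = 13.3 years = 4.20×10^8 s, so t/τ = 2.29.
ΔT(t) = ΔT_eq (1 − e^(−t/τ)) = 18.2 × (1 − e^−2.29) = 16.4 K.

16 K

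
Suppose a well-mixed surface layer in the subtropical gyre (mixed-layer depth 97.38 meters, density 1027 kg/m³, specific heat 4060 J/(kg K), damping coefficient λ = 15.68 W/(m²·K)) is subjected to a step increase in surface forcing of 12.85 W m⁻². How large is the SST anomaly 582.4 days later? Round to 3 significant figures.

0.702 K

Areal heat capacity C = ρ c_p D = 1027 × 4060 × 97.38 = 4.06×10^8 J m⁻² K⁻¹.
τ = C / λ = 4.06×10^8 / 15.68 = 2.59×10^7 s.
Equilibrium anomaly ΔT_eq = F / λ = 12.85 / 15.68 = 0.820 K.
t = 582.4 days = 5.03×10^7 s, so t/τ = 1.94.
ΔT(t) = ΔT_eq (1 − e^(−t/τ)) = 0.820 × (1 − e^−1.94) = 0.702 K.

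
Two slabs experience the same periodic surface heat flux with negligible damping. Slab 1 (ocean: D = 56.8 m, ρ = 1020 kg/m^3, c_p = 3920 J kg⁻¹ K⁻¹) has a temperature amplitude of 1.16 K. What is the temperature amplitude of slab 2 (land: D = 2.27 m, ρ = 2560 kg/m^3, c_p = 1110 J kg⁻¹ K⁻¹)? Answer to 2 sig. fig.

41 K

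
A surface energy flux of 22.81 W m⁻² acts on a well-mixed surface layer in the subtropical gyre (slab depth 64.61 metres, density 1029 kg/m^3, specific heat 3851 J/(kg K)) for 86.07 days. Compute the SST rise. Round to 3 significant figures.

0.663 K

Areal heat capacity C = ρ c_p D = 1029 × 3851 × 64.61 = 2.56×10^8 J m⁻² K⁻¹.
Net heat input Q = F Δt = 22.81 × (86.07 days × 86400 s/day) = 1.70×10^8 J/m².
ΔT = Q / C = 1.70×10^8 / 2.56×10^8 = 0.663 K.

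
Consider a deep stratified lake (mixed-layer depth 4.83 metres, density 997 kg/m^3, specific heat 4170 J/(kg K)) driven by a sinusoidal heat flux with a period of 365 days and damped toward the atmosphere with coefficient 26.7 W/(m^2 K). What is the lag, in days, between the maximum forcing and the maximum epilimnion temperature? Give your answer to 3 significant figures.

Areal heat capacity C = ρ c_p D = 997 × 4170 × 4.83 = 2.01×10^7 J/(m^2 K).
ω = 2π / 3.15×10^7 s = 1.99×10^-7 s⁻¹.
Phase lag φ = arctan(Cω/λ) = arctan(4.00/26.7) = 0.149 rad.
Time lag = φ / ω = 0.149 / 1.99×10^-7 = 7.47×10^5 s = 8.64 days.

8.64 days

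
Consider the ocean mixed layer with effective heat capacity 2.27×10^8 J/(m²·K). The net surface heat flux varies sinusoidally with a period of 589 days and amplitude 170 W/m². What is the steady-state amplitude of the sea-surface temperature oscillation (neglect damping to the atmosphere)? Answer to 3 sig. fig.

6.07 K

Areal heat capacity C = 2.27×10^8 J/(m²·K) (given).
Angular frequency ω = 2π / T = 2π / 5.09×10^7 s = 1.23×10^-7 s⁻¹.
Cω = 2.27×10^8 × 1.23×10^-7 = 28.0 W/(m²·K).
Amplitude A = F₀ / (Cω) = 170 / 28.0 = 6.07 K.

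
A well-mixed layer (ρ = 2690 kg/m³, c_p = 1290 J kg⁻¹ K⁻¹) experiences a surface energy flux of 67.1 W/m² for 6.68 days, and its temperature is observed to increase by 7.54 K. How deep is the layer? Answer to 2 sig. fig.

1.5 m

Heat input Q = F Δt = 67.1 × 5.77×10^5 s = 3.87×10^7 J/m².
Required areal heat capacity C = Q / ΔT = 5.14×10^6 J/(m²·K).
Depth D = C / (ρ c_p) = 5.14×10^6 / (2690 × 1290) = 1.48 m.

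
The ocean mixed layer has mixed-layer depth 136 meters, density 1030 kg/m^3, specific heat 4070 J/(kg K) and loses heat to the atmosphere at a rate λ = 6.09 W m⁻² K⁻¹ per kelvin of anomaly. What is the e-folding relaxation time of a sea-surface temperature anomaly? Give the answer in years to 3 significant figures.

2.97 years

Areal heat capacity C = ρ c_p D = 1030 × 4070 × 136 = 5.70×10^8 J/(m²·K).
Relaxation time τ = C / λ = 5.70×10^8 / 6.09 = 9.36×10^7 s.
In years: 9.36×10^7 s / (3.156×10^7 s/year) = 2.97 years.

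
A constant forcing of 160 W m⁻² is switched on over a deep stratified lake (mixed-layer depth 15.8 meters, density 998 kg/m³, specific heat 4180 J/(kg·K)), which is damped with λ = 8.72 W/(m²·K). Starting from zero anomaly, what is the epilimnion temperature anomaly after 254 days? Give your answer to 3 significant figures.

17.3 K

Areal heat capacity C = ρ c_p D = 998 × 4180 × 15.8 = 6.59×10^7 J/(m^2 K).
τ = C / λ = 6.59×10^7 / 8.72 = 7.56×10^6 s.
Equilibrium anomaly ΔT_eq = F / λ = 160 / 8.72 = 18.3 K.
t = 254 days = 2.19×10^7 s, so t/τ = 2.90.
ΔT(t) = ΔT_eq (1 − e^(−t/τ)) = 18.3 × (1 − e^−2.90) = 17.3 K.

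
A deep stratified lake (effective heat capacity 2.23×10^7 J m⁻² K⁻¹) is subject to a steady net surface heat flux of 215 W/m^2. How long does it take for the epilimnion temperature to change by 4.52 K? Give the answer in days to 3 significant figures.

5.43 days

Areal heat capacity C = 2.23×10^7 J m⁻² K⁻¹ (given).
Time required: Δt = C ΔT / F = 2.23×10^7 × 4.52 / 215 = 4.69×10^5 s.
In days: 4.69×10^5 s / (86400 s/day) = 5.43 days.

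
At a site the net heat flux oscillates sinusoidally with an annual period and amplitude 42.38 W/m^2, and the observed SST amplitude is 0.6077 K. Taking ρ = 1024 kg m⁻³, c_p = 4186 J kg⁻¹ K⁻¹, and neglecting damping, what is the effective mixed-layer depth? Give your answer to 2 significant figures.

82 m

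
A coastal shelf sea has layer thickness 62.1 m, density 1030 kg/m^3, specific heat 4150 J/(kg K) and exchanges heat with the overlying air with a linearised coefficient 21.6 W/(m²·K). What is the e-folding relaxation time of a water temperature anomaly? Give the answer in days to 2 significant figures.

Areal heat capacity C = ρ c_p D = 1030 × 4150 × 62.1 = 2.65×10^8 J/(m^2 K).
Relaxation time τ = C / λ = 2.65×10^8 / 21.6 = 1.23×10^7 s.
In days: 1.23×10^7 s / (86400 s/day) = 142 days.

140 days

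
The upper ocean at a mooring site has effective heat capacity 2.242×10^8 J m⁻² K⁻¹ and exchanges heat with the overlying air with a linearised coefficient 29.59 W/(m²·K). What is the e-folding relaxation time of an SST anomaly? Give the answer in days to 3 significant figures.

Areal heat capacity C = 2.242×10^8 J m⁻² K⁻¹ (given).
Relaxation time τ = C / λ = 2.24×10^8 / 29.59 = 7.58×10^6 s.
In days: 7.58×10^6 s / (86400 s/day) = 87.7 days.

87.7 days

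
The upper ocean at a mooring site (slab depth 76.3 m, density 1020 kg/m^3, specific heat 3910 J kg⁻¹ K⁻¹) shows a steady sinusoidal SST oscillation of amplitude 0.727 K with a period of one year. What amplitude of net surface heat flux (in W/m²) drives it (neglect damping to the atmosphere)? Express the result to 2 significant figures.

44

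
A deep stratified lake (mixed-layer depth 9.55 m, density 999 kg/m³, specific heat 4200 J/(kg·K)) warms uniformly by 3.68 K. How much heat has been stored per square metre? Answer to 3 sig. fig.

Areal heat capacity C = ρ c_p D = 999 × 4200 × 9.55 = 4.01×10^7 J/(m²·K).
ΔQ = C ΔT = 4.01×10^7 × 3.68 = 1.47×10^8 J/m².

1.47×10^8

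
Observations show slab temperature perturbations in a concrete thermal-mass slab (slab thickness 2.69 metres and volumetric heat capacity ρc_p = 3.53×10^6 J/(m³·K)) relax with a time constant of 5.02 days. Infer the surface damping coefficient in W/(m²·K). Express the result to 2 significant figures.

Areal heat capacity C = ρc_p × D = 3.53×10^6 × 2.69 = 9.50×10^6 J m⁻² K⁻¹.
τ = 5.02 days = 4.34×10^5 s.
λ = C / τ = 9.50×10^6 / 4.34×10^5 = 21.9 W/(m²·K).

22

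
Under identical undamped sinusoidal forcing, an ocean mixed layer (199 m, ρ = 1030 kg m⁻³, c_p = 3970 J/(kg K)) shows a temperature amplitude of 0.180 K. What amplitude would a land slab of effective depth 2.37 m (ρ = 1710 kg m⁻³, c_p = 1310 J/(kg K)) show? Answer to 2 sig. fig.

28 K

C_ocean = 8.14×10^8 J/(m²·K); C_land = 5.31×10^6 J/(m²·K).
A ∝ 1/C ⇒ A_land = A_ocean × C_ocean/C_land = 0.180 × 153 = 27.6 K.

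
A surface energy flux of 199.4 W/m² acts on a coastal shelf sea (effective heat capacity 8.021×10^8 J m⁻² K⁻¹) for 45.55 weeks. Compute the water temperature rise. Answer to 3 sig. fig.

6.85 K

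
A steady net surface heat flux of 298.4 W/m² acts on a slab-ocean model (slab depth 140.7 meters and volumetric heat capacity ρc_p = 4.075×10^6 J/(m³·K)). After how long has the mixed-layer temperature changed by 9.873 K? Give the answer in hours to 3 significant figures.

Areal heat capacity C = ρc_p × D = 4.075×10^6 × 140.7 = 5.73×10^8 J/(m^2 K).
Time required: Δt = C ΔT / F = 5.73×10^8 × 9.873 / 298.4 = 1.90×10^7 s.
In hours: 1.90×10^7 s / (3600 s/hour) = 5270 hours.

5270 hours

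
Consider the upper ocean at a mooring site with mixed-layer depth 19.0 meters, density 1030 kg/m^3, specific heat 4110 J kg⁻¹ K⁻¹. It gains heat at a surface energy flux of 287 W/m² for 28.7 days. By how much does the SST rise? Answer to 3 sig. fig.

8.85 K

Areal heat capacity C = ρ c_p D = 1030 × 4110 × 19.0 = 8.04×10^7 J/(m²·K).
Net heat input Q = F Δt = 287 × (28.7 days × 86400 s/day) = 7.12×10^8 J/m².
ΔT = Q / C = 7.12×10^8 / 8.04×10^7 = 8.85 K.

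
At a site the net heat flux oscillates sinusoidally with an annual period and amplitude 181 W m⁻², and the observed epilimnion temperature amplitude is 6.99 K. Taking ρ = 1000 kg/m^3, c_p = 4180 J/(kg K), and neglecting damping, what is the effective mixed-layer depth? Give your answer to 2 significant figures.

ω = 2π / 3.15×10^7 s = 1.99×10^-7 s⁻¹.
Required C = F₀ / (A ω) = 181 / (6.99 × 1.99×10^-7) = 1.30×10^8 J/(m²·K).
D = C / (ρ c_p) = 1.30×10^8 / (1000 × 4180) = 31.1 m.

31 m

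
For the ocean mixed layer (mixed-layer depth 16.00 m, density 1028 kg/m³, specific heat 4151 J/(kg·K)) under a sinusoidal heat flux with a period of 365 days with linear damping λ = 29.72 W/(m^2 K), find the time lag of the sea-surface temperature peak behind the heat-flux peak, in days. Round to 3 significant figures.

24.9 days

Areal heat capacity C = ρ c_p D = 1028 × 4151 × 16.00 = 6.83×10^7 J m⁻² K⁻¹.
ω = 2π / 3.15×10^7 s = 1.99×10^-7 s⁻¹.
Phase lag φ = arctan(Cω/λ) = arctan(13.6/29.72) = 0.429 rad.
Time lag = φ / ω = 0.429 / 1.99×10^-7 = 2.15×10^6 s = 24.9 days.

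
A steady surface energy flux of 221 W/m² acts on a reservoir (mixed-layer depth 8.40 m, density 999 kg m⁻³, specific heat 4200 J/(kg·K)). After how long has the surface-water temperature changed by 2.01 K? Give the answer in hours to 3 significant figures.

89.0 hours

Areal heat capacity C = ρ c_p D = 999 × 4200 × 8.40 = 3.52×10^7 J m⁻² K⁻¹.
Time required: Δt = C ΔT / F = 3.52×10^7 × 2.01 / 221 = 3.21×10^5 s.
In hours: 3.21×10^5 s / (3600 s/hour) = 89.0 hours.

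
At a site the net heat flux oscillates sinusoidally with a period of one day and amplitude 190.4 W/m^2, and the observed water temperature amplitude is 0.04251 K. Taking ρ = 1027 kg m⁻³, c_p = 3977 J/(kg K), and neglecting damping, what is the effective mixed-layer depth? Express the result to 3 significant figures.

ω = 2π / 86400 s = 7.27×10^-5 s⁻¹.
Required C = F₀ / (A ω) = 190.4 / (0.04251 × 7.27×10^-5) = 6.16×10^7 J/(m²·K).
D = C / (ρ c_p) = 6.16×10^7 / (1027 × 3977) = 15.1 m.

15.1 m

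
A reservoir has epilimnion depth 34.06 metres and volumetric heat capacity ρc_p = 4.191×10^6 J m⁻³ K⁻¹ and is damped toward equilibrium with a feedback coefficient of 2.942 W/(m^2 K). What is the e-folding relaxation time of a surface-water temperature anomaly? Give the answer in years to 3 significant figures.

Areal heat capacity C = ρc_p × D = 4.191×10^6 × 34.06 = 1.43×10^8 J m⁻² K⁻¹.
Relaxation time τ = C / λ = 1.43×10^8 / 2.942 = 4.85×10^7 s.
In years: 4.85×10^7 s / (3.156×10^7 s/year) = 1.54 years.

1.54 years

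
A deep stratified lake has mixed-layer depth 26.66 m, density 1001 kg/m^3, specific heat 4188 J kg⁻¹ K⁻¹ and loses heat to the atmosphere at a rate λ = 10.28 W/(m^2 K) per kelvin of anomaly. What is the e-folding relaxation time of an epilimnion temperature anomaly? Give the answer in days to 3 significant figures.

Areal heat capacity C = ρ c_p D = 1001 × 4188 × 26.66 = 1.12×10^8 J/(m²·K).
Relaxation time τ = C / λ = 1.12×10^8 / 10.28 = 1.09×10^7 s.
In days: 1.09×10^7 s / (86400 s/day) = 126 days.

126 days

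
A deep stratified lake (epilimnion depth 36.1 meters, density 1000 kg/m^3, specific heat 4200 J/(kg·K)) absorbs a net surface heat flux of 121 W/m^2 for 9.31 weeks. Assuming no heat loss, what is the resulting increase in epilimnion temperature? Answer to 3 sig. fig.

Areal heat capacity C = ρ c_p D = 1000 × 4200 × 36.1 = 1.52×10^8 J/(m²·K).
Net heat input Q = F Δt = 121 × (9.31 weeks × 6.048×10^5 s/week) = 6.81×10^8 J/m².
ΔT = Q / C = 6.81×10^8 / 1.52×10^8 = 4.49 K.

4.49 K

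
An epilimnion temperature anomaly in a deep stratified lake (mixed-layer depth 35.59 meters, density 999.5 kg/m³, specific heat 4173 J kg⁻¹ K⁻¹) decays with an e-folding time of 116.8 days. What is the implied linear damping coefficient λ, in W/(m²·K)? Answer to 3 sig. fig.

14.7

Areal heat capacity C = ρ c_p D = 999.5 × 4173 × 35.59 = 1.48×10^8 J m⁻² K⁻¹.
τ = 116.8 days = 1.01×10^7 s.
λ = C / τ = 1.48×10^8 / 1.01×10^7 = 14.7 W/(m²·K).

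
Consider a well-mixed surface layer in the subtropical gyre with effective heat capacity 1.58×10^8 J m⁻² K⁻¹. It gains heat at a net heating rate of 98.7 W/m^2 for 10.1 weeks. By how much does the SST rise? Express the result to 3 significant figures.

3.82 K

Areal heat capacity C = 1.58×10^8 J m⁻² K⁻¹ (given).
Net heat input Q = F Δt = 98.7 × (10.1 weeks × 6.048×10^5 s/week) = 6.03×10^8 J/m².
ΔT = Q / C = 6.03×10^8 / 1.58×10^8 = 3.82 K.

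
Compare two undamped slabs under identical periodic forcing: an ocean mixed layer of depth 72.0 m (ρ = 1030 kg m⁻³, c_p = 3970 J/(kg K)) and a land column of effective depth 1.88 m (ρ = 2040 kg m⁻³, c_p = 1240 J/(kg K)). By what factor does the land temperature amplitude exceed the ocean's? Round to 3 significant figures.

61.9

C_ocean = 1030 × 3970 × 72.0 = 2.94×10^8 J/(m²·K).
C_land = 2040 × 1240 × 1.88 = 4.76×10^6 J/(m²·K).
Undamped amplitude ∝ 1/C, so A_land/A_ocean = C_ocean/C_land = 61.9.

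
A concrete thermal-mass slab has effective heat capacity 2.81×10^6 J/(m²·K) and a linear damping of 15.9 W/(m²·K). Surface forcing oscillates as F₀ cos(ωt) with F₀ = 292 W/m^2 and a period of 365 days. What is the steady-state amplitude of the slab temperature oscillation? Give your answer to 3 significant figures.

Areal heat capacity C = 2.81×10^6 J/(m²·K) (given).
Angular frequency ω = 2π / T = 2π / 3.15×10^7 s = 1.99×10^-7 s⁻¹.
√((Cω)² + λ²) = √((0.560)² + 15.9²) = 15.9 W/(m²·K).
Amplitude A = F₀ / √((Cω)²+λ²) = 292 / 15.9 = 18.4 K.

18.4 K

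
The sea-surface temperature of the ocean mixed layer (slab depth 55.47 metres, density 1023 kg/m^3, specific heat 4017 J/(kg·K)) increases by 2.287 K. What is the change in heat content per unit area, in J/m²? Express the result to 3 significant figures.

Areal heat capacity C = ρ c_p D = 1023 × 4017 × 55.47 = 2.28×10^8 J/(m^2 K).
ΔQ = C ΔT = 2.28×10^8 × 2.287 = 5.21×10^8 J/m².

5.21×10^8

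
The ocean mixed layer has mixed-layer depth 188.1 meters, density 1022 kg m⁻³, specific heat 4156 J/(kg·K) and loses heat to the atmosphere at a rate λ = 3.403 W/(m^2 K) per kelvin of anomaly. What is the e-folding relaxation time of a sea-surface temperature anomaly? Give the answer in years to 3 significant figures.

7.44 years

Areal heat capacity C = ρ c_p D = 1022 × 4156 × 188.1 = 7.99×10^8 J/(m²·K).
Relaxation time τ = C / λ = 7.99×10^8 / 3.403 = 2.35×10^8 s.
In years: 2.35×10^8 s / (3.156×10^7 s/year) = 7.44 years.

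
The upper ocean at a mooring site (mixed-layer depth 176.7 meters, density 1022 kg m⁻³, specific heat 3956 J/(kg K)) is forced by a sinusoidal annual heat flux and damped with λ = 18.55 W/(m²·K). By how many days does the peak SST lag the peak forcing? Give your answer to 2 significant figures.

Areal heat capacity C = ρ c_p D = 1022 × 3956 × 176.7 = 7.14×10^8 J/(m^2 K).
ω = 2π / 3.15×10^7 s = 1.99×10^-7 s⁻¹.
Phase lag φ = arctan(Cω/λ) = arctan(142/18.55) = 1.44 rad.
Time lag = φ / ω = 1.44 / 1.99×10^-7 = 7.23×10^6 s = 83.7 days.

84 days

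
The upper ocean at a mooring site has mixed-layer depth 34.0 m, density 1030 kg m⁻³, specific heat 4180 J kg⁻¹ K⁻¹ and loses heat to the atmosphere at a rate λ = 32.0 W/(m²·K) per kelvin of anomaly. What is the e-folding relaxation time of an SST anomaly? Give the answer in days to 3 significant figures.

52.9 days

Areal heat capacity C = ρ c_p D = 1030 × 4180 × 34.0 = 1.46×10^8 J m⁻² K⁻¹.
Relaxation time τ = C / λ = 1.46×10^8 / 32.0 = 4.57×10^6 s.
In days: 4.57×10^6 s / (86400 s/day) = 52.9 days.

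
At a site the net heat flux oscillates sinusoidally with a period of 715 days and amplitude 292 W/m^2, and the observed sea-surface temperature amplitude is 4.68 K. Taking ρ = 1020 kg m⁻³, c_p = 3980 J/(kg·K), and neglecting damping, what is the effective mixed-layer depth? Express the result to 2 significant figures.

ω = 2π / 6.18×10^7 s = 1.02×10^-7 s⁻¹.
Required C = F₀ / (A ω) = 292 / (4.68 × 1.02×10^-7) = 6.13×10^8 J/(m²·K).
D = C / (ρ c_p) = 6.13×10^8 / (1020 × 3980) = 151 m.

150 m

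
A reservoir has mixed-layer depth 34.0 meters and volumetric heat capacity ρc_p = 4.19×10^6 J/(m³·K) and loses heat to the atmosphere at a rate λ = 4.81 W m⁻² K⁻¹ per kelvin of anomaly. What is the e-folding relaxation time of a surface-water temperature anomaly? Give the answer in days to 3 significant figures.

343 days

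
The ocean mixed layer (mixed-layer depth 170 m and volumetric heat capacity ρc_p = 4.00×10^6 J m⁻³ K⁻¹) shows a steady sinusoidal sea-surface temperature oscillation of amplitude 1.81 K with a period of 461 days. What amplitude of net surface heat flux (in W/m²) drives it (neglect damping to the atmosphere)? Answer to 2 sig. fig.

190

Areal heat capacity C = ρc_p × D = 4.00×10^6 × 170 = 6.80×10^8 J/(m²·K).
ω = 2π / 3.98×10^7 s = 1.58×10^-7 s⁻¹.
Cω = 6.80×10^8 × 1.58×10^-7 = 107 W/(m²·K).
F₀ = A × Cω = 1.81 × 107 = 194 W/m².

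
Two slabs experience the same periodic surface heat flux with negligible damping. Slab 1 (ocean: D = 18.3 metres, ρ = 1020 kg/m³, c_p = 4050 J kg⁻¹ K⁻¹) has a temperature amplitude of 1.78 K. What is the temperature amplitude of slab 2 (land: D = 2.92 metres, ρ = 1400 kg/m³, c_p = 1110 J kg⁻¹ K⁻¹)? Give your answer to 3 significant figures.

C_ocean = 7.56×10^7 J/(m²·K); C_land = 4.54×10^6 J/(m²·K).
A ∝ 1/C ⇒ A_land = A_ocean × C_ocean/C_land = 1.78 × 16.7 = 29.7 K.

29.7 K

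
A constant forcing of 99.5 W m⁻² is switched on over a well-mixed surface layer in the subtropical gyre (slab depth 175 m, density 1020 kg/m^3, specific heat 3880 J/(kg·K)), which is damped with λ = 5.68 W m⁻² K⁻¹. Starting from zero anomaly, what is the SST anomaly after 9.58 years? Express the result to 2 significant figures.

Areal heat capacity C = ρ c_p D = 1020 × 3880 × 175 = 6.93×10^8 J/(m²·K).
τ = C / λ = 6.93×10^8 / 5.68 = 1.22×10^8 s.
Equilibrium anomaly ΔT_eq = F / λ = 99.5 / 5.68 = 17.5 K.
t = 9.58 years = 3.02×10^8 s, so t/τ = 2.48.
ΔT(t) = ΔT_eq (1 − e^(−t/τ)) = 17.5 × (1 − e^−2.48) = 16.0 K.

16 K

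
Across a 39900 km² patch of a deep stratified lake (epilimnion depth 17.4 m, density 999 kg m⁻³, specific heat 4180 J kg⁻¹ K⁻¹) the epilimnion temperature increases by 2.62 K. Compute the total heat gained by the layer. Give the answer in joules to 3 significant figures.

7.60×10^18 J

Areal heat capacity C = ρ c_p D = 999 × 4180 × 17.4 = 7.27×10^7 J m⁻² K⁻¹.
Heat per unit area: q = C ΔT = 7.27×10^7 × 2.62 = 1.90×10^8 J/m².
Total heat: Q = q × A = 1.90×10^8 × (39900 × 10⁶ m²) = 7.60×10^18 J.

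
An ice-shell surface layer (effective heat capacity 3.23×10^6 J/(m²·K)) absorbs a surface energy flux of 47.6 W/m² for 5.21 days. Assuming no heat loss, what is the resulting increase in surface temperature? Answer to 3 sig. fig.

6.63 K

Areal heat capacity C = 3.23×10^6 J/(m²·K) (given).
Net heat input Q = F Δt = 47.6 × (5.21 days × 86400 s/day) = 2.14×10^7 J/m².
ΔT = Q / C = 2.14×10^7 / 3.23×10^6 = 6.63 K.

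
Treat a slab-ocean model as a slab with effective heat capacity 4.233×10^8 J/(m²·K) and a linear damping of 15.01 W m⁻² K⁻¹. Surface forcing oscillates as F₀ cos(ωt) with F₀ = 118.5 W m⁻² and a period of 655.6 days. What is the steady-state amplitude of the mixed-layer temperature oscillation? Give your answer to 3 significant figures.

Areal heat capacity C = 4.233×10^8 J/(m²·K) (given).
Angular frequency ω = 2π / T = 2π / 5.66×10^7 s = 1.11×10^-7 s⁻¹.
√((Cω)² + λ²) = √((47.0)² + 15.01²) = 49.3 W/(m²·K).
Amplitude A = F₀ / √((Cω)²+λ²) = 118.5 / 49.3 = 2.40 K.

2.40 K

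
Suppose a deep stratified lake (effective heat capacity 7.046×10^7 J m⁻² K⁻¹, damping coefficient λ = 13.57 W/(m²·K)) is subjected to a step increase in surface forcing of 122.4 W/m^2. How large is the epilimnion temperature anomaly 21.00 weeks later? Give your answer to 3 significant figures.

Areal heat capacity C = 7.046×10^7 J m⁻² K⁻¹ (given).
τ = C / λ = 7.05×10^7 / 13.57 = 5.19×10^6 s.
Equilibrium anomaly ΔT_eq = F / λ = 122.4 / 13.57 = 9.02 K.
t = 21.00 weeks = 1.27×10^7 s, so t/τ = 2.45.
ΔT(t) = ΔT_eq (1 − e^(−t/τ)) = 9.02 × (1 − e^−2.45) = 8.24 K.

8.24 K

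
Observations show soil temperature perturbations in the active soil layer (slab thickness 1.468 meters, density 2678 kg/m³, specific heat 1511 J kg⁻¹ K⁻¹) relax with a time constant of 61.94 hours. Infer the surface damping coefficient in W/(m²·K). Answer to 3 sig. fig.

26.6

Areal heat capacity C = ρ c_p D = 2678 × 1511 × 1.468 = 5.94×10^6 J/(m^2 K).
τ = 61.94 hours = 2.23×10^5 s.
λ = C / τ = 5.94×10^6 / 2.23×10^5 = 26.6 W/(m²·K).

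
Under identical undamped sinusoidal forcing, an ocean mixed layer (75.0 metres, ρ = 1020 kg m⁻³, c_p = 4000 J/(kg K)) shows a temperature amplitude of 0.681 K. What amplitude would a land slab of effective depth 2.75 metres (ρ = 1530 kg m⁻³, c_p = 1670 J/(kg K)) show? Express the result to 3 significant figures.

29.7 K

C_ocean = 3.06×10^8 J/(m²·K); C_land = 7.03×10^6 J/(m²·K).
A ∝ 1/C ⇒ A_land = A_ocean × C_ocean/C_land = 0.681 × 43.5 = 29.7 K.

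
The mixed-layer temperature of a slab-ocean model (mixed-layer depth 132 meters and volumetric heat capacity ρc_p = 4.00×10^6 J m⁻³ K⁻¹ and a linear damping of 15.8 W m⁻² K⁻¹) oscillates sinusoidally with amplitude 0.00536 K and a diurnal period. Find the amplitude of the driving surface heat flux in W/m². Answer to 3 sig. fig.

Areal heat capacity C = ρc_p × D = 4.00×10^6 × 132 = 5.28×10^8 J/(m^2 K).
ω = 2π / 86400 s = 7.27×10^-5 s⁻¹.
√((Cω)² + λ²) = √((38400)² + 15.8²) = 38400 W/(m²·K).
F₀ = A × √((Cω)²+λ²) = 0.00536 × 38400 = 206 W/m².

206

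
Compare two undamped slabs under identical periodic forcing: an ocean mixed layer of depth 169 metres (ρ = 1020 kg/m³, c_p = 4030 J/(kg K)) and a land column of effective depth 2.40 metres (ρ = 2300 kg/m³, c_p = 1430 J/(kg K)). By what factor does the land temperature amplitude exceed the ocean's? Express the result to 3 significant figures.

88.0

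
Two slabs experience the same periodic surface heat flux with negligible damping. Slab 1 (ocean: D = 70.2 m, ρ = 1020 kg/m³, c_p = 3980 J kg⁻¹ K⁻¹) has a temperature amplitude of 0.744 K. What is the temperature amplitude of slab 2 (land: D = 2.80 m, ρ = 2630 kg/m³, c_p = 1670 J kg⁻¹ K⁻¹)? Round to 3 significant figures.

17.2 K

C_ocean = 2.85×10^8 J/(m²·K); C_land = 1.23×10^7 J/(m²·K).
A ∝ 1/C ⇒ A_land = A_ocean × C_ocean/C_land = 0.744 × 23.2 = 17.2 K.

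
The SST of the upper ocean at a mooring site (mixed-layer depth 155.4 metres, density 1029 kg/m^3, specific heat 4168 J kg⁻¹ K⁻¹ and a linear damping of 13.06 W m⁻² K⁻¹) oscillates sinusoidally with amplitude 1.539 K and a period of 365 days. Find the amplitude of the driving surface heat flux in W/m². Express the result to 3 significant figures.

Areal heat capacity C = ρ c_p D = 1029 × 4168 × 155.4 = 6.66×10^8 J/(m²·K).
ω = 2π / 3.15×10^7 s = 1.99×10^-7 s⁻¹.
√((Cω)² + λ²) = √((133)² + 13.06²) = 133 W/(m²·K).
F₀ = A × √((Cω)²+λ²) = 1.539 × 133 = 205 W/m².

205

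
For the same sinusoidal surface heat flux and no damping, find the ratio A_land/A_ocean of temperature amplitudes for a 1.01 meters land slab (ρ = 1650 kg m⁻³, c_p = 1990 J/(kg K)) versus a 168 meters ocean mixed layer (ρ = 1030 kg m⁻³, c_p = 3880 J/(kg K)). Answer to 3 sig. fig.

C_ocean = 1030 × 3880 × 168 = 6.71×10^8 J/(m²·K).
C_land = 1650 × 1990 × 1.01 = 3.32×10^6 J/(m²·K).
Undamped amplitude ∝ 1/C, so A_land/A_ocean = C_ocean/C_land = 202.

202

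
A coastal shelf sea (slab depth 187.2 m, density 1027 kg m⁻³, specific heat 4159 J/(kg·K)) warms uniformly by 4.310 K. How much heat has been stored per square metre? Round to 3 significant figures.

Areal heat capacity C = ρ c_p D = 1027 × 4159 × 187.2 = 8.00×10^8 J/(m^2 K).
ΔQ = C ΔT = 8.00×10^8 × 4.310 = 3.45×10^9 J/m².

3.45×10^9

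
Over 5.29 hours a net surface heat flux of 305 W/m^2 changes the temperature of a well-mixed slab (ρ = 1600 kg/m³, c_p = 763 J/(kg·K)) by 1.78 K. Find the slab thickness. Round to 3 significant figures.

2.67 m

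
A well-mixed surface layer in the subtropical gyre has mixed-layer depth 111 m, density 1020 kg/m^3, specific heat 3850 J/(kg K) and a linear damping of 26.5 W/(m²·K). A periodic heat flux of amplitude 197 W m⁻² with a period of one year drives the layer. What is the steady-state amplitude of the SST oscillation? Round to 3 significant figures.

Areal heat capacity C = ρ c_p D = 1020 × 3850 × 111 = 4.36×10^8 J/(m^2 K).
Angular frequency ω = 2π / T = 2π / 3.15×10^7 s = 1.99×10^-7 s⁻¹.
√((Cω)² + λ²) = √((86.8)² + 26.5²) = 90.8 W/(m²·K).
Amplitude A = F₀ / √((Cω)²+λ²) = 197 / 90.8 = 2.17 K.

2.17 K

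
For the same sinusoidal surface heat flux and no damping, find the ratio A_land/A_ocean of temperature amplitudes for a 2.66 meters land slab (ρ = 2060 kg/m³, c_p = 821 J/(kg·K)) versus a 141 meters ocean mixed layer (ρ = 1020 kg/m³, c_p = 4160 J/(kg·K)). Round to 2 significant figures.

130

C_ocean = 1020 × 4160 × 141 = 5.98×10^8 J/(m²·K).
C_land = 2060 × 821 × 2.66 = 4.50×10^6 J/(m²·K).
Undamped amplitude ∝ 1/C, so A_land/A_ocean = C_ocean/C_land = 133.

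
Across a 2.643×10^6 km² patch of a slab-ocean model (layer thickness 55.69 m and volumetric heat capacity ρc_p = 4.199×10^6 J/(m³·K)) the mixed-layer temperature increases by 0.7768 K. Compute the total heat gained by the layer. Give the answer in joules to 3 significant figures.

4.80×10^20 J

Areal heat capacity C = ρc_p × D = 4.199×10^6 × 55.69 = 2.34×10^8 J/(m²·K).
Heat per unit area: q = C ΔT = 2.34×10^8 × 0.7768 = 1.82×10^8 J/m².
Total heat: Q = q × A = 1.82×10^8 × (2.643×10^6 × 10⁶ m²) = 4.80×10^20 J.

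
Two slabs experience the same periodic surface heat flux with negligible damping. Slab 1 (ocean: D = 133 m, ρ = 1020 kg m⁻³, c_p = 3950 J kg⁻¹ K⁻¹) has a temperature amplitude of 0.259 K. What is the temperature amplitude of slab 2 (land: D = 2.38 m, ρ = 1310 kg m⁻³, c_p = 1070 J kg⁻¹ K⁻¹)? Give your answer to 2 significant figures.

C_ocean = 5.36×10^8 J/(m²·K); C_land = 3.34×10^6 J/(m²·K).
A ∝ 1/C ⇒ A_land = A_ocean × C_ocean/C_land = 0.259 × 161 = 41.6 K.

42 K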